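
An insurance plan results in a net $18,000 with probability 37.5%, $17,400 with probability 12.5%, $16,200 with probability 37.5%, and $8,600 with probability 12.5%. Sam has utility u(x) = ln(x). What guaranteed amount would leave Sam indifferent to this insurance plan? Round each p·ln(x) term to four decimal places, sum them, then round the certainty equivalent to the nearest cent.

E[u] = 0.375·ln(18000) + 0.125·ln(17400) + 0.375·ln(16200) + 0.125·ln(8600) = 3.6743 + 1.2205 + 3.6348 + 1.1324 = 9.6620
CE = e^9.6620 ≈ 15709.17

$15,709.17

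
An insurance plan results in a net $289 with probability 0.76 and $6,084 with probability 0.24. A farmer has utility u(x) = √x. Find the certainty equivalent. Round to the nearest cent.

$1,001.09

E[u] = 0.76·√289 + 0.24·√6084 = 0.76·17 + 0.24·78 = 31.64
CE = (31.64)² = 1001.0896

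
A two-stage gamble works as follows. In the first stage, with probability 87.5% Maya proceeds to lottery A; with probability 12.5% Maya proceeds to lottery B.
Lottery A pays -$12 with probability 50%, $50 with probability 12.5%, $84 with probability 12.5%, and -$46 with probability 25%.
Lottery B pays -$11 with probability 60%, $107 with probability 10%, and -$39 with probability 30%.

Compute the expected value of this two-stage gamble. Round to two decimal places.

EV(A) = 0.5 × (-12) + 0.125 × 50 + 0.125 × 84 + 0.25 × (-46) = -6 + 6.25 + 10.5 − 11.5 = -0.75
EV(B) = 0.6 × (-11) + 0.1 × 107 + 0.3 × (-39) = -6.6 + 10.7 − 11.7 = -7.6
Overall = 0.875 × (-0.75) + 0.125 × (-7.6) = -0.65625 − 0.95 = -1.60625

-$1.61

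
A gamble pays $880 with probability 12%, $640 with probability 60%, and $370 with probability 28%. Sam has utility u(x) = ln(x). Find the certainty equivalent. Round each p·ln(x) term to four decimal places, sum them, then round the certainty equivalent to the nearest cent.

E[u] = 0.12·ln(880) + 0.6·ln(640) + 0.28·ln(370) = 0.8136 + 3.8769 + 1.6558 = 6.3463
CE = e^6.3463 ≈ 570.38

$570.38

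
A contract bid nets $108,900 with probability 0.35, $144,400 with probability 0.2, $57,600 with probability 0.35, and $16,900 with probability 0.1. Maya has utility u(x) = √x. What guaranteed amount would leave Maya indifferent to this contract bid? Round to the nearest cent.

E[u] = 0.35·√108900 + 0.2·√144400 + 0.35·√57600 + 0.1·√16900 = 0.35·330 + 0.2·380 + 0.35·240 + 0.1·130 = 288.5
CE = (288.5)² = 83232.25

$83,232.25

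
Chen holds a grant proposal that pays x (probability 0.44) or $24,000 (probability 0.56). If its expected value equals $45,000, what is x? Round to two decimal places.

x = $71,727.27

0.44·x + 0.56·24000 = 45000
0.44·x = 45000 − 13440 = 31560
x = 31560 / 0.44 = 71727.2727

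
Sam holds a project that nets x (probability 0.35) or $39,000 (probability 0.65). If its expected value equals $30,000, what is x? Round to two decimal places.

0.35·x + 0.65·39000 = 30000
0.35·x = 30000 − 25350 = 4650
x = 4650 / 0.35 = 13285.7143

x = $13,285.71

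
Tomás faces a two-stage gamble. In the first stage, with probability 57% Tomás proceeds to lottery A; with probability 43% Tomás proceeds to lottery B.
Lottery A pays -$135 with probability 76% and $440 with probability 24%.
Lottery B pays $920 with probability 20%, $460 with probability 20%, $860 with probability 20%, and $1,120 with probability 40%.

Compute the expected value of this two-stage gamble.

$386.99

EV(A) = 0.76 × (-135) + 0.24 × 440 = -102.6 + 105.6 = 3
EV(B) = 0.2 × 920 + 0.2 × 460 + 0.2 × 860 + 0.4 × 1120 = 184 + 92 + 172 + 448 = 896
Overall = 0.57 × 3 + 0.43 × 896 = 1.71 + 385.28 = 386.99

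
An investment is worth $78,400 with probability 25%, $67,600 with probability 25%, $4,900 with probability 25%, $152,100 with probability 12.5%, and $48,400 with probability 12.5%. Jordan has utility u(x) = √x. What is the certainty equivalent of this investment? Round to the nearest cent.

E[u] = 0.25·√78400 + 0.25·√67600 + 0.25·√4900 + 0.125·√152100 + 0.125·√48400 = 0.25·280 + 0.25·260 + 0.25·70 + 0.125·390 + 0.125·220 = 228.75
CE = (228.75)² = 52326.5625

$52,326.56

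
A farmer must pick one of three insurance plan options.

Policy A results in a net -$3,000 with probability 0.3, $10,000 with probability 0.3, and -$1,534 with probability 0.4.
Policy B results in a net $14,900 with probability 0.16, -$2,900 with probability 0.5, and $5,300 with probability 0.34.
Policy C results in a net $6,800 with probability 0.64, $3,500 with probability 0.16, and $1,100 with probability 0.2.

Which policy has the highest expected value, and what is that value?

Policy C ($5,132)

Policy A = 0.3 × (-3000) + 0.3 × 10000 + 0.4 × (-1534) = -900 + 3000 − 613.6 = 1486.4
Policy B = 0.16 × 14900 + 0.5 × (-2900) + 0.34 × 5300 = 2384 − 1450 + 1802 = 2736
Policy C = 0.64 × 6800 + 0.16 × 3500 + 0.2 × 1100 = 4352 + 560 + 220 = 5132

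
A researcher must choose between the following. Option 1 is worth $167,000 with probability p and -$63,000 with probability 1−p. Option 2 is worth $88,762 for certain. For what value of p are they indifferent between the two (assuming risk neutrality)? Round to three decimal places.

p = 0.660

p·167000 + (1−p)·(-63000) = 88762
230000p − 63000 = 88762
p = (88762 + 63000) / 230000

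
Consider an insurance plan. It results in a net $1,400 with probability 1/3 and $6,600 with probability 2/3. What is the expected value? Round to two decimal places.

$4,866.67

EV = 1/3 × 1400 + 2/3 × 6600 = 466.6667 + 4400 = 4866.6667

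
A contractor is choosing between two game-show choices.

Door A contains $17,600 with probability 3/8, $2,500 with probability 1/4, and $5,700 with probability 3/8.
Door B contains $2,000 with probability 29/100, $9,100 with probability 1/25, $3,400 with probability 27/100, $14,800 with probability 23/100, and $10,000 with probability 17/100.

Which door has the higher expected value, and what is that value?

Door A = 3/8 × 17600 + 1/4 × 2500 + 3/8 × 5700 = 6600 + 625 + 2137.5 = 9362.5
Door B = 29/100 × 2000 + 1/25 × 9100 + 27/100 × 3400 + 23/100 × 14800 + 17/100 × 10000 = 580 + 364 + 918 + 3404 + 1700 = 6966

Door A ($9,362.50)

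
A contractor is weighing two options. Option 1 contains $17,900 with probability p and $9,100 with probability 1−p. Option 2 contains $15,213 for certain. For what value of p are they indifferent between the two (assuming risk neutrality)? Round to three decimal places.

p = 0.695

p·17900 + (1−p)·9100 = 15213
8800p + 9100 = 15213
p = (15213 − 9100) / 8800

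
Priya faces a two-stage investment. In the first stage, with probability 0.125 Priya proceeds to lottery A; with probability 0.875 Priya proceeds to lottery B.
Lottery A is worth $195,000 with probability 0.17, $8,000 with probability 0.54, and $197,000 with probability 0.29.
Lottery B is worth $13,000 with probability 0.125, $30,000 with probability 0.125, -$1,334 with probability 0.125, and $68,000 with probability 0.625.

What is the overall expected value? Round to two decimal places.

EV(A) = 0.17 × 195000 + 0.54 × 8000 + 0.29 × 197000 = 33150 + 4320 + 57130 = 94600
EV(B) = 0.125 × 13000 + 0.125 × 30000 + 0.125 × (-1334) + 0.625 × 68000 = 1625 + 3750 − 166.75 + 42500 = 47708.25
Overall = 0.125 × 94600 + 0.875 × 47708.25 = 11825 + 41744.71875 = 53569.71875

$53,569.72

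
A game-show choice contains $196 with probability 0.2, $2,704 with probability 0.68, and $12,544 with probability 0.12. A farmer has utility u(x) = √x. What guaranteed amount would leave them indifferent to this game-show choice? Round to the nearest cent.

$2,662.56

E[u] = 0.2·√196 + 0.68·√2704 + 0.12·√12544 = 0.2·14 + 0.68·52 + 0.12·112 = 51.6
CE = (51.6)² = 2662.56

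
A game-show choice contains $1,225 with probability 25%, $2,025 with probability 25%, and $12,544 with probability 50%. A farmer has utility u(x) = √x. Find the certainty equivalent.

$5,776

E[u] = 0.25·√1225 + 0.25·√2025 + 0.5·√12544 = 0.25·35 + 0.25·45 + 0.5·112 = 76
CE = (76)² = 5776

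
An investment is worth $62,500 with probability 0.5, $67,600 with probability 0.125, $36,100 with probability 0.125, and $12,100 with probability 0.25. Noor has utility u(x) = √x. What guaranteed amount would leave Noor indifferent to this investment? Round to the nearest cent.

$43,576.56

E[u] = 0.5·√62500 + 0.125·√67600 + 0.125·√36100 + 0.25·√12100 = 0.5·250 + 0.125·260 + 0.125·190 + 0.25·110 = 208.75
CE = (208.75)² = 43576.5625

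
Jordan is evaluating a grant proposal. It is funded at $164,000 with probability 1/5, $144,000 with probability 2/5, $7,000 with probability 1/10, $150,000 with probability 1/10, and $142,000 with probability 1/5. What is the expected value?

EV = 1/5 × 164000 + 2/5 × 144000 + 1/10 × 7000 + 1/10 × 150000 + 1/5 × 142000 = 32800 + 57600 + 700 + 15000 + 28400 = 134500

$134,500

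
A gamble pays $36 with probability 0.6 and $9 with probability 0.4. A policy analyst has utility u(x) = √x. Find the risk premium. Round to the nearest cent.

$2.16

E[u] = 0.6·√36 + 0.4·√9 = 0.6·6 + 0.4·3 = 4.8
CE = (4.8)² = 23.04
Risk premium = EV − CE = 25.2 − 23.04 = 2.16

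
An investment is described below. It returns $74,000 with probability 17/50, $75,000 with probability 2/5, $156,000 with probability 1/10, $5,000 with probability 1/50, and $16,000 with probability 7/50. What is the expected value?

$73,100

EV = 17/50 × 74000 + 2/5 × 75000 + 1/10 × 156000 + 1/50 × 5000 + 7/50 × 16000 = 25160 + 30000 + 15600 + 100 + 2240 = 73100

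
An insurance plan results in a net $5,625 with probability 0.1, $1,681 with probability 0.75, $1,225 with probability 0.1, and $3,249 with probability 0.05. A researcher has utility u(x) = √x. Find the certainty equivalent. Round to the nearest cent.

$1,989.16

E[u] = 0.1·√5625 + 0.75·√1681 + 0.1·√1225 + 0.05·√3249 = 0.1·75 + 0.75·41 + 0.1·35 + 0.05·57 = 44.6
CE = (44.6)² = 1989.16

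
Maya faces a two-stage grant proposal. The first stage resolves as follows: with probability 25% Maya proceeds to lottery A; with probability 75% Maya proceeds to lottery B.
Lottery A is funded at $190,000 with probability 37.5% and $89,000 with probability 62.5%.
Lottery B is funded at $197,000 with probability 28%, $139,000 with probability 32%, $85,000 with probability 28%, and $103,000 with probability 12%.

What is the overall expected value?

EV(A) = 0.375 × 190000 + 0.625 × 89000 = 71250 + 55625 = 126875
EV(B) = 0.28 × 197000 + 0.32 × 139000 + 0.28 × 85000 + 0.12 × 103000 = 55160 + 44480 + 23800 + 12360 = 135800
Overall = 0.25 × 126875 + 0.75 × 135800 = 31718.75 + 101850 = 133568.75

$133,568.75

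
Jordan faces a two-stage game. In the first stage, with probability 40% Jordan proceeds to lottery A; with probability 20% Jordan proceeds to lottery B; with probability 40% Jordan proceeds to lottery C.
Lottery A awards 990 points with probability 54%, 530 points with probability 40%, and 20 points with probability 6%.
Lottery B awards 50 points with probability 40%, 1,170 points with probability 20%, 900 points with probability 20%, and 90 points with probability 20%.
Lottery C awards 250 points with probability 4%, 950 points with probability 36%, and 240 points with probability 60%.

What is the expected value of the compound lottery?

587.92 points

EV(A) = 0.54 × 990 + 0.4 × 530 + 0.06 × 20 = 534.6 + 212 + 1.2 = 747.8
EV(B) = 0.4 × 50 + 0.2 × 1170 + 0.2 × 900 + 0.2 × 90 = 20 + 234 + 180 + 18 = 452
EV(C) = 0.04 × 250 + 0.36 × 950 + 0.6 × 240 = 10 + 342 + 144 = 496
Overall = 0.4 × 747.8 + 0.2 × 452 + 0.4 × 496 = 299.12 + 90.4 + 198.4 = 587.92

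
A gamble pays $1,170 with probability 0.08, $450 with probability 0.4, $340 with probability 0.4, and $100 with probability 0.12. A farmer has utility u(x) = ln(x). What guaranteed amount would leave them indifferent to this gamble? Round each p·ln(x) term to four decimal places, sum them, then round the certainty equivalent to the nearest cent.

E[u] = 0.08·ln(1170) + 0.4·ln(450) + 0.4·ln(340) + 0.12·ln(100) = 0.5652 + 2.4437 + 2.3316 + 0.5526 = 5.8931
CE = e^5.8931 ≈ 362.53

$362.53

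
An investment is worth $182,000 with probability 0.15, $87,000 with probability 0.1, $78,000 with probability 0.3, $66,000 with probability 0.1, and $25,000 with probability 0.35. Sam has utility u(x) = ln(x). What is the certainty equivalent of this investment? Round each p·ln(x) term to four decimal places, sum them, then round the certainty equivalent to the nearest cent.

E[u] = 0.15·ln(182000) + 0.1·ln(87000) + 0.3·ln(78000) + 0.1·ln(66000) + 0.35·ln(25000) = 1.8168 + 1.1374 + 3.3793 + 1.1097 + 3.5443 = 10.9875
CE = e^10.9875 ≈ 59130.37

$59,130.37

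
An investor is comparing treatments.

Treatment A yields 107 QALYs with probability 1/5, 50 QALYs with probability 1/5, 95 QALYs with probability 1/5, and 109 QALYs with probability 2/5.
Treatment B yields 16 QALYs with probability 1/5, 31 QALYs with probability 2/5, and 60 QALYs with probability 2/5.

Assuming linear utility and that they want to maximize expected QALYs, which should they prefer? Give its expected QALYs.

Treatment A (94 QALYs)

Treatment A = 1/5 × 107 + 1/5 × 50 + 1/5 × 95 + 2/5 × 109 = 21.4 + 10 + 19 + 43.6 = 94
Treatment B = 1/5 × 16 + 2/5 × 31 + 2/5 × 60 = 3.2 + 12.4 + 24 = 39.6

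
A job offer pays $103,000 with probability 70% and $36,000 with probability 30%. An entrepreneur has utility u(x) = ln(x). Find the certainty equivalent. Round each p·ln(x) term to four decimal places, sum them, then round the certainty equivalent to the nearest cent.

E[u] = 0.7·ln(103000) + 0.3·ln(36000) = 8.0797 + 3.1474 = 11.2271
CE = e^11.2271 ≈ 75139.37

$75,139.37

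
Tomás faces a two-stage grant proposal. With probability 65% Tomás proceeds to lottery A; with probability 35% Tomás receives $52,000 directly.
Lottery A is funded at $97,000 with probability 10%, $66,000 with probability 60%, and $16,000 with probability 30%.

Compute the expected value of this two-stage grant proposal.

EV(A) = 0.1 × 97000 + 0.6 × 66000 + 0.3 × 16000 = 9700 + 39600 + 4800 = 54100
Branch B: 52000 (certain)
Overall = 0.65 × 54100 + 0.35 × 52000 = 35165 + 18200 = 53365

$53,365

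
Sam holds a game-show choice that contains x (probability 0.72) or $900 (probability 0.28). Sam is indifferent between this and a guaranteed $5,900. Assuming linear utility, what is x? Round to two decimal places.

0.72·x + 0.28·900 = 5900
0.72·x = 5900 − 252 = 5648
x = 5648 / 0.72 = 7844.4444

x = $7,844.44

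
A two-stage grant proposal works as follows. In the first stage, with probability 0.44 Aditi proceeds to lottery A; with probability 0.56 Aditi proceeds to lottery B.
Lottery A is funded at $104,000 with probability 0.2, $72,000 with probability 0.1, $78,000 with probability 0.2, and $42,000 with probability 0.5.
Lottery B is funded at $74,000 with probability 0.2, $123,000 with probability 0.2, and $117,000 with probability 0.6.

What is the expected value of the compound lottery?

EV(A) = 0.2 × 104000 + 0.1 × 72000 + 0.2 × 78000 + 0.5 × 42000 = 20800 + 7200 + 15600 + 21000 = 64600
EV(B) = 0.2 × 74000 + 0.2 × 123000 + 0.6 × 117000 = 14800 + 24600 + 70200 = 109600
Overall = 0.44 × 64600 + 0.56 × 109600 = 28424 + 61376 = 89800

$89,800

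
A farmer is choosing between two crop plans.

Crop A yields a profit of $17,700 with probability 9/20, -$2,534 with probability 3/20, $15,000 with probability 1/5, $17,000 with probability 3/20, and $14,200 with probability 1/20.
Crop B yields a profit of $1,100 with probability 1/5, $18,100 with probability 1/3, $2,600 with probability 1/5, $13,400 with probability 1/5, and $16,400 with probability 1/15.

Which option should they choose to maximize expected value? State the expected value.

Crop A = 9/20 × 17700 + 3/20 × (-2534) + 1/5 × 15000 + 3/20 × 17000 + 1/20 × 14200 = 7965 − 380.1 + 3000 + 2550 + 710 = 13844.9
Crop B = 1/5 × 1100 + 1/3 × 18100 + 1/5 × 2600 + 1/5 × 13400 + 1/15 × 16400 = 220 + 6033.3333 + 520 + 2680 + 1093.3333 = 10546.6667

Crop A ($13,844.90)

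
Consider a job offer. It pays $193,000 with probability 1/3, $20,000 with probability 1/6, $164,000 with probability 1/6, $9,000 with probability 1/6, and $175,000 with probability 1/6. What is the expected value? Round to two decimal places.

$125,666.67

EV = 1/3 × 193000 + 1/6 × 20000 + 1/6 × 164000 + 1/6 × 9000 + 1/6 × 175000 = 64333.3333 + 3333.3333 + 27333.3333 + 1500 + 29166.6667 = 125666.6667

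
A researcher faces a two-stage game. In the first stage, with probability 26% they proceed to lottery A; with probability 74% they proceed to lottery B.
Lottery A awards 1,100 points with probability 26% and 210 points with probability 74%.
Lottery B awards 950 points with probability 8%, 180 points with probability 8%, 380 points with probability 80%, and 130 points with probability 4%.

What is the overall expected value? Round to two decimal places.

EV(A) = 0.26 × 1100 + 0.74 × 210 = 286 + 155.4 = 441.4
EV(B) = 0.08 × 950 + 0.08 × 180 + 0.8 × 380 + 0.04 × 130 = 76 + 14.4 + 304 + 5.2 = 399.6
Overall = 0.26 × 441.4 + 0.74 × 399.6 = 114.764 + 295.704 = 410.468

410.47 points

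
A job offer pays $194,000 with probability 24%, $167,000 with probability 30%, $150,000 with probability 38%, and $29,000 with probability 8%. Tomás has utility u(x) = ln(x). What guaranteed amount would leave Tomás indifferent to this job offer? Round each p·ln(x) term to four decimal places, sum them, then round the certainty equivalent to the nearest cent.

E[u] = 0.24·ln(194000) + 0.3·ln(167000) + 0.38·ln(150000) + 0.08·ln(29000) = 2.9221 + 3.6077 + 4.5290 + 0.8220 = 11.8808
CE = e^11.8808 ≈ 144466.08

$144,466.08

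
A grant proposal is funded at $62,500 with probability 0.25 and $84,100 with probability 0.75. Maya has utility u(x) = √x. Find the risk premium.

E[u] = 0.25·√62500 + 0.75·√84100 = 0.25·250 + 0.75·290 = 280
CE = (280)² = 78400
Risk premium = EV − CE = 78700 − 78400 = 300

$300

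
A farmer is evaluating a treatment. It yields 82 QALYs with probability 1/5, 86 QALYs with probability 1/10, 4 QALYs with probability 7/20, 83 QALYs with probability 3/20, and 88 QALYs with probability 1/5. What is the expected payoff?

EV = 1/5 × 82 + 1/10 × 86 + 7/20 × 4 + 3/20 × 83 + 1/5 × 88 = 16.4 + 8.6 + 1.4 + 12.45 + 17.6 = 56.45

56.45 QALYs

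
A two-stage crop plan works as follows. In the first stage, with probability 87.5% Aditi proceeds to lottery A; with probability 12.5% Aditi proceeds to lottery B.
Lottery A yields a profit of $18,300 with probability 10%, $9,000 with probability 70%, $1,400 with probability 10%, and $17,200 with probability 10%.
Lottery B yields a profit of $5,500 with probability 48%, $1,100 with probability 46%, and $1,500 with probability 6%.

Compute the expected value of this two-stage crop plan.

EV(A) = 0.1 × 18300 + 0.7 × 9000 + 0.1 × 1400 + 0.1 × 17200 = 1830 + 6300 + 140 + 1720 = 9990
EV(B) = 0.48 × 5500 + 0.46 × 1100 + 0.06 × 1500 = 2640 + 506 + 90 = 3236
Overall = 0.875 × 9990 + 0.125 × 3236 = 8741.25 + 404.5 = 9145.75

$9,145.75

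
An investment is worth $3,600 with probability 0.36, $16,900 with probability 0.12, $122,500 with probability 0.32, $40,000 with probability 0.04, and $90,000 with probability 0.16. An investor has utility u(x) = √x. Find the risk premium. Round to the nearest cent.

$16,416.96

E[u] = 0.36·√3600 + 0.12·√16900 + 0.32·√122500 + 0.04·√40000 + 0.16·√90000 = 0.36·60 + 0.12·130 + 0.32·350 + 0.04·200 + 0.16·300 = 205.2
CE = (205.2)² = 42107.04
Risk premium = EV − CE = 58524 − 42107.04 = 16416.96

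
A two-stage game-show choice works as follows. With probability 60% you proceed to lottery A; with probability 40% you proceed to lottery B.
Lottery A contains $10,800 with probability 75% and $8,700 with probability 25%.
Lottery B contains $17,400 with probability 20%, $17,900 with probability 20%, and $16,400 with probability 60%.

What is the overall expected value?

EV(A) = 0.75 × 10800 + 0.25 × 8700 = 8100 + 2175 = 10275
EV(B) = 0.2 × 17400 + 0.2 × 17900 + 0.6 × 16400 = 3480 + 3580 + 9840 = 16900
Overall = 0.6 × 10275 + 0.4 × 16900 = 6165 + 6760 = 12925

$12,925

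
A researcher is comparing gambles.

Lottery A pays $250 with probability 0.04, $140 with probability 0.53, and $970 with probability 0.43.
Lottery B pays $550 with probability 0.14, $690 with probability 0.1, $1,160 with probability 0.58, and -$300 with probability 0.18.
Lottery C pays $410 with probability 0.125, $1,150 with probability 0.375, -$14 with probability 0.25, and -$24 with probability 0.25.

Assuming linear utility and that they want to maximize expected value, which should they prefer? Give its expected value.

Lottery A = 0.04 × 250 + 0.53 × 140 + 0.43 × 970 = 10 + 74.2 + 417.1 = 501.3
Lottery B = 0.14 × 550 + 0.1 × 690 + 0.58 × 1160 + 0.18 × (-300) = 77 + 69 + 672.8 − 54 = 764.8
Lottery C = 0.125 × 410 + 0.375 × 1150 + 0.25 × (-14) + 0.25 × (-24) = 51.25 + 431.25 − 3.5 − 6 = 473

Lottery B ($764.80)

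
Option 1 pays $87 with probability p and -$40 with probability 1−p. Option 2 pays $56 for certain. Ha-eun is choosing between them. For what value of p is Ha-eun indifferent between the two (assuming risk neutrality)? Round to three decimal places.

p = 0.756

p·87 + (1−p)·(-40) = 56
127p − 40 = 56
p = (56 + 40) / 127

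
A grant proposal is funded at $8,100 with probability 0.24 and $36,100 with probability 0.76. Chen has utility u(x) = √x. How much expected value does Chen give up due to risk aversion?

E[u] = 0.24·√8100 + 0.76·√36100 = 0.24·90 + 0.76·190 = 166
CE = (166)² = 27556
Risk premium = EV − CE = 29380 − 27556 = 1824

$1,824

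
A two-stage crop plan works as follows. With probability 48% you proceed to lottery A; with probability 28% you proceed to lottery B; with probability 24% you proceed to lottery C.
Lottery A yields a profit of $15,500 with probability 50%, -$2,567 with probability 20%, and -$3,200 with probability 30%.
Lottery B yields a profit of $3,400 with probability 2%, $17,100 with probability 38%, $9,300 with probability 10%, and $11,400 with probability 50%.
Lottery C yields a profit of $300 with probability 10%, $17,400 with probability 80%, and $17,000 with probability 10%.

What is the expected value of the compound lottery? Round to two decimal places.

$10,463.65

EV(A) = 0.5 × 15500 + 0.2 × (-2567) + 0.3 × (-3200) = 7750 − 513.4 − 960 = 6276.6
EV(B) = 0.02 × 3400 + 0.38 × 17100 + 0.1 × 9300 + 0.5 × 11400 = 68 + 6498 + 930 + 5700 = 13196
EV(C) = 0.1 × 300 + 0.8 × 17400 + 0.1 × 17000 = 30 + 13920 + 1700 = 15650
Overall = 0.48 × 6276.6 + 0.28 × 13196 + 0.24 × 15650 = 3012.768 + 3694.88 + 3756 = 10463.648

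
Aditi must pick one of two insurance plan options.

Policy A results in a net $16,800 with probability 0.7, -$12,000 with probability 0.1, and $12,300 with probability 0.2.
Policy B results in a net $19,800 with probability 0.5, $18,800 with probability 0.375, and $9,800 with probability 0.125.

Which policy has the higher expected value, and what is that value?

Policy B ($18,175)

Policy A = 0.7 × 16800 + 0.1 × (-12000) + 0.2 × 12300 = 11760 − 1200 + 2460 = 13020
Policy B = 0.5 × 19800 + 0.375 × 18800 + 0.125 × 9800 = 9900 + 7050 + 1225 = 18175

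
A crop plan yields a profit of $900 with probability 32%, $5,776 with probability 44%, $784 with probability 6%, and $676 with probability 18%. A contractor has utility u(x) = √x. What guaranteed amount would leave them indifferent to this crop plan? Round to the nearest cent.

E[u] = 0.32·√900 + 0.44·√5776 + 0.06·√784 + 0.18·√676 = 0.32·30 + 0.44·76 + 0.06·28 + 0.18·26 = 49.4
CE = (49.4)² = 2440.36

$2,440.36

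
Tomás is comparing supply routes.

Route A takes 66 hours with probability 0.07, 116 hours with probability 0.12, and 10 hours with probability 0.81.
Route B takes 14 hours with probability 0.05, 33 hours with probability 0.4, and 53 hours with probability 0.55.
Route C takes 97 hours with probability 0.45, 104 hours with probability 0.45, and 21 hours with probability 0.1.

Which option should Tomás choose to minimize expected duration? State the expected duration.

Route A (26.64 hours)

Route A = 0.07 × 66 + 0.12 × 116 + 0.81 × 10 = 4.62 + 13.92 + 8.1 = 26.64
Route B = 0.05 × 14 + 0.4 × 33 + 0.55 × 53 = 0.7 + 13.2 + 29.15 = 43.05
Route C = 0.45 × 97 + 0.45 × 104 + 0.1 × 21 = 43.65 + 46.8 + 2.1 = 92.55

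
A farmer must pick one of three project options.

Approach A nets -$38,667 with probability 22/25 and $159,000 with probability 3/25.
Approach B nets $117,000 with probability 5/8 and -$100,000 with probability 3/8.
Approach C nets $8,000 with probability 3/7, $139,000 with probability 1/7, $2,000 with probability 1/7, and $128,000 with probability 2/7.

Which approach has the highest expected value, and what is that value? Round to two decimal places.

Approach A = 22/25 × (-38667) + 3/25 × 159000 = -34026.96 + 19080 = -14946.96
Approach B = 5/8 × 117000 + 3/8 × (-100000) = 73125 − 37500 = 35625
Approach C = 3/7 × 8000 + 1/7 × 139000 + 1/7 × 2000 + 2/7 × 128000 = 3428.5714 + 19857.1429 + 285.7143 + 36571.4286 = 60142.8571

Approach C ($60,142.86)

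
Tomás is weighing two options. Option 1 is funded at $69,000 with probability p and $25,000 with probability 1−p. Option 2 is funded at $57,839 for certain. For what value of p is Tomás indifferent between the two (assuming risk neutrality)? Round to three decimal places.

p·69000 + (1−p)·25000 = 57839
44000p + 25000 = 57839
p = (57839 − 25000) / 44000

p = 0.746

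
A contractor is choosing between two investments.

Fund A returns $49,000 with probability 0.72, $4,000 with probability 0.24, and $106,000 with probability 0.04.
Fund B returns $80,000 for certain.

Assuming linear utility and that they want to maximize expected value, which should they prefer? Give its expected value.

Fund A = 0.72 × 49000 + 0.24 × 4000 + 0.04 × 106000 = 35280 + 960 + 4240 = 40480
Fund B: 80000 (certain)

Fund B ($80,000)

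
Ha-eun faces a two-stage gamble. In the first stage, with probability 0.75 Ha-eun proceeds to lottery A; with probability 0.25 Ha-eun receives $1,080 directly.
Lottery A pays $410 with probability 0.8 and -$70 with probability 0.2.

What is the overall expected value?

EV(A) = 0.8 × 410 + 0.2 × (-70) = 328 − 14 = 314
Branch B: 1080 (certain)
Overall = 0.75 × 314 + 0.25 × 1080 = 235.5 + 270 = 505.5

$505.50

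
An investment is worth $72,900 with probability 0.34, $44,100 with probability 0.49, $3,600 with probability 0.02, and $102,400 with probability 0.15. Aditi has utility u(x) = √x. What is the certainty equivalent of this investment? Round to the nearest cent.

$59,487.21

E[u] = 0.34·√72900 + 0.49·√44100 + 0.02·√3600 + 0.15·√102400 = 0.34·270 + 0.49·210 + 0.02·60 + 0.15·320 = 243.9
CE = (243.9)² = 59487.21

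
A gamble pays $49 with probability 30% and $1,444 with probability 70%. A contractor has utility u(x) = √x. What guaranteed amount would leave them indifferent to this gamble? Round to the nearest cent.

$823.69

E[u] = 0.3·√49 + 0.7·√1444 = 0.3·7 + 0.7·38 = 28.7
CE = (28.7)² = 823.69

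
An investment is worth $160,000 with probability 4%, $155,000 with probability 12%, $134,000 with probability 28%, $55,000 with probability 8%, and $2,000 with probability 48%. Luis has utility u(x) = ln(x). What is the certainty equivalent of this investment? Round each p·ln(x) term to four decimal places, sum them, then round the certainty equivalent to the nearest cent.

$16,993.73

E[u] = 0.04·ln(160000) + 0.12·ln(155000) + 0.28·ln(134000) + 0.08·ln(55000) + 0.48·ln(2000) = 0.4793 + 1.4341 + 3.3056 + 0.8732 + 3.6484 = 9.7406
CE = e^9.7406 ≈ 16993.73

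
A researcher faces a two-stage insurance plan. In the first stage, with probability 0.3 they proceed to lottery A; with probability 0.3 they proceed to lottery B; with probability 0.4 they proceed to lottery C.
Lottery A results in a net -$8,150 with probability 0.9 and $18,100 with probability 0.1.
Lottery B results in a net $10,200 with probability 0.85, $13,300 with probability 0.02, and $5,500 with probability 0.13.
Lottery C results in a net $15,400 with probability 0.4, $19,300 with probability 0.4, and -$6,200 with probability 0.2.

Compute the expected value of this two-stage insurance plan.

EV(A) = 0.9 × (-8150) + 0.1 × 18100 = -7335 + 1810 = -5525
EV(B) = 0.85 × 10200 + 0.02 × 13300 + 0.13 × 5500 = 8670 + 266 + 715 = 9651
EV(C) = 0.4 × 15400 + 0.4 × 19300 + 0.2 × (-6200) = 6160 + 7720 − 1240 = 12640
Overall = 0.3 × (-5525) + 0.3 × 9651 + 0.4 × 12640 = -1657.5 + 2895.3 + 5056 = 6293.8

$6,293.80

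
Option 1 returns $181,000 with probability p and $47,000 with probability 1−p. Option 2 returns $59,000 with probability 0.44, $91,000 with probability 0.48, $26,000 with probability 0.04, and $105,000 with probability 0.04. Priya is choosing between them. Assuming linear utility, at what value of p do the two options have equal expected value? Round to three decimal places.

p = 0.208

EV(Option 2) = 0.44 × 59000 + 0.48 × 91000 + 0.04 × 26000 + 0.04 × 105000 = 25960 + 43680 + 1040 + 4200 = 74880
p·181000 + (1−p)·47000 = 74880
134000p + 47000 = 74880
p = (74880 − 47000) / 134000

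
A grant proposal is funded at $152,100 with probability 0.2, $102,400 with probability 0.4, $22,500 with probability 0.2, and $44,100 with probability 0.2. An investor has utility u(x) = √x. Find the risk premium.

$7,416

E[u] = 0.2·√152100 + 0.4·√102400 + 0.2·√22500 + 0.2·√44100 = 0.2·390 + 0.4·320 + 0.2·150 + 0.2·210 = 278
CE = (278)² = 77284
Risk premium = EV − CE = 84700 − 77284 = 7416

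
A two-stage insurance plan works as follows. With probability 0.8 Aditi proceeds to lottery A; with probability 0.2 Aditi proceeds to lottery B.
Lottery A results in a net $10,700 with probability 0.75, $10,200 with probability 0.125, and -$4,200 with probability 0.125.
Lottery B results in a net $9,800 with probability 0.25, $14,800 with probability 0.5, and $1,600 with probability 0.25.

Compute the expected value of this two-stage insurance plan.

$9,070

EV(A) = 0.75 × 10700 + 0.125 × 10200 + 0.125 × (-4200) = 8025 + 1275 − 525 = 8775
EV(B) = 0.25 × 9800 + 0.5 × 14800 + 0.25 × 1600 = 2450 + 7400 + 400 = 10250
Overall = 0.8 × 8775 + 0.2 × 10250 = 7020 + 2050 = 9070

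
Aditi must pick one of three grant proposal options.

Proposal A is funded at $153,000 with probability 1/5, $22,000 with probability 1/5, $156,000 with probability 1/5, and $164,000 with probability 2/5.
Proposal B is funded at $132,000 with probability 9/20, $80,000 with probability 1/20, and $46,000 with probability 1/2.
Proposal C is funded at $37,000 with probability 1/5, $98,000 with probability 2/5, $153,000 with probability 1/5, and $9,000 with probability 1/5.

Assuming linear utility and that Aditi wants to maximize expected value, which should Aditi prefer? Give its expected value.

Proposal A = 1/5 × 153000 + 1/5 × 22000 + 1/5 × 156000 + 2/5 × 164000 = 30600 + 4400 + 31200 + 65600 = 131800
Proposal B = 9/20 × 132000 + 1/20 × 80000 + 1/2 × 46000 = 59400 + 4000 + 23000 = 86400
Proposal C = 1/5 × 37000 + 2/5 × 98000 + 1/5 × 153000 + 1/5 × 9000 = 7400 + 39200 + 30600 + 1800 = 79000

Proposal A ($131,800)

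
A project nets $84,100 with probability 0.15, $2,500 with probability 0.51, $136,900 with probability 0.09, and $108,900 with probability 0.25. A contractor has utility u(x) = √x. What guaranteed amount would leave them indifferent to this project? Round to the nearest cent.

E[u] = 0.15·√84100 + 0.51·√2500 + 0.09·√136900 + 0.25·√108900 = 0.15·290 + 0.51·50 + 0.09·370 + 0.25·330 = 184.8
CE = (184.8)² = 34151.04

$34,151.04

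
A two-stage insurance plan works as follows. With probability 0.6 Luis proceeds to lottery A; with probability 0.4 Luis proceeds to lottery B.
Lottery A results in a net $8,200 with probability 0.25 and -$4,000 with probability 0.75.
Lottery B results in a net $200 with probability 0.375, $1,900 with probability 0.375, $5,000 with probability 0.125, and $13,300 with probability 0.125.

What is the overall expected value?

EV(A) = 0.25 × 8200 + 0.75 × (-4000) = 2050 − 3000 = -950
EV(B) = 0.375 × 200 + 0.375 × 1900 + 0.125 × 5000 + 0.125 × 13300 = 75 + 712.5 + 625 + 1662.5 = 3075
Overall = 0.6 × (-950) + 0.4 × 3075 = -570 + 1230 = 660

$660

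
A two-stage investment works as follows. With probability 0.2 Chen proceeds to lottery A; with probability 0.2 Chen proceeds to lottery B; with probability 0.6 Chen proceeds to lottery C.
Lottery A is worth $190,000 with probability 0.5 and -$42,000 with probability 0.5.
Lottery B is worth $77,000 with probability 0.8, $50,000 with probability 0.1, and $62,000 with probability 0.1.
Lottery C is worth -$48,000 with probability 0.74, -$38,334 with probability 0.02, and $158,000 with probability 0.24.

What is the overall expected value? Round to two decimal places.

$30,339.99

EV(A) = 0.5 × 190000 + 0.5 × (-42000) = 95000 − 21000 = 74000
EV(B) = 0.8 × 77000 + 0.1 × 50000 + 0.1 × 62000 = 61600 + 5000 + 6200 = 72800
EV(C) = 0.74 × (-48000) + 0.02 × (-38334) + 0.24 × 158000 = -35520 − 766.68 + 37920 = 1633.32
Overall = 0.2 × 74000 + 0.2 × 72800 + 0.6 × 1633.32 = 14800 + 14560 + 979.992 = 30339.992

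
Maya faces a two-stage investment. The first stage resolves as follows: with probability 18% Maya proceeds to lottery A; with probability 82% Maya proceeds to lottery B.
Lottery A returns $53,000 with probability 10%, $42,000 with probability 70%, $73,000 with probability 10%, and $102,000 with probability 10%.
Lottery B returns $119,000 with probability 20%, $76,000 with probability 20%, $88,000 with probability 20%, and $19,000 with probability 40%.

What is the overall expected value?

EV(A) = 0.1 × 53000 + 0.7 × 42000 + 0.1 × 73000 + 0.1 × 102000 = 5300 + 29400 + 7300 + 10200 = 52200
EV(B) = 0.2 × 119000 + 0.2 × 76000 + 0.2 × 88000 + 0.4 × 19000 = 23800 + 15200 + 17600 + 7600 = 64200
Overall = 0.18 × 52200 + 0.82 × 64200 = 9396 + 52644 = 62040

$62,040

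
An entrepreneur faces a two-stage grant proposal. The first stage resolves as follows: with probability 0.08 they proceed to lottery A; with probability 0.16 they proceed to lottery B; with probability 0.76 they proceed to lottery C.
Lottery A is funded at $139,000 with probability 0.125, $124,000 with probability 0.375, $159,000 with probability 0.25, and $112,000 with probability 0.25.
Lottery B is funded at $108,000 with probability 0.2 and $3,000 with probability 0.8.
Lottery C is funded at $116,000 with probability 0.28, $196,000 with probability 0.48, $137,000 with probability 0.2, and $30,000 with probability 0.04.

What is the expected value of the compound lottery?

EV(A) = 0.125 × 139000 + 0.375 × 124000 + 0.25 × 159000 + 0.25 × 112000 = 17375 + 46500 + 39750 + 28000 = 131625
EV(B) = 0.2 × 108000 + 0.8 × 3000 = 21600 + 2400 = 24000
EV(C) = 0.28 × 116000 + 0.48 × 196000 + 0.2 × 137000 + 0.04 × 30000 = 32480 + 94080 + 27400 + 1200 = 155160
Overall = 0.08 × 131625 + 0.16 × 24000 + 0.76 × 155160 = 10530 + 3840 + 117921.6 = 132291.6

$132,291.60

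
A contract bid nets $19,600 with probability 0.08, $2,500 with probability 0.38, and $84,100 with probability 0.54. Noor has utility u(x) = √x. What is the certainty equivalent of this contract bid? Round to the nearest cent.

$34,894.24

E[u] = 0.08·√19600 + 0.38·√2500 + 0.54·√84100 = 0.08·140 + 0.38·50 + 0.54·290 = 186.8
CE = (186.8)² = 34894.24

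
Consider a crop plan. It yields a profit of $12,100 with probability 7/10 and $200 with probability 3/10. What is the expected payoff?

EV = 7/10 × 12100 + 3/10 × 200 = 8470 + 60 = 8530

$8,530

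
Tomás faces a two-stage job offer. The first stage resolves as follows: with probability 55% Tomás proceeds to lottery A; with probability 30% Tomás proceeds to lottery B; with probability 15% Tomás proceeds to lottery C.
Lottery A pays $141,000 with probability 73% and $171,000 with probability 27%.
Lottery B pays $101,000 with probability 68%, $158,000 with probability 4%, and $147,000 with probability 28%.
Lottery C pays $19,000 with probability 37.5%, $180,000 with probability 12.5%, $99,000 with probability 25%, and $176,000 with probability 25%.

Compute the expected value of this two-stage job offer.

$131,609.25

EV(A) = 0.73 × 141000 + 0.27 × 171000 = 102930 + 46170 = 149100
EV(B) = 0.68 × 101000 + 0.04 × 158000 + 0.28 × 147000 = 68680 + 6320 + 41160 = 116160
EV(C) = 0.375 × 19000 + 0.125 × 180000 + 0.25 × 99000 + 0.25 × 176000 = 7125 + 22500 + 24750 + 44000 = 98375
Overall = 0.55 × 149100 + 0.3 × 116160 + 0.15 × 98375 = 82005 + 34848 + 14756.25 = 131609.25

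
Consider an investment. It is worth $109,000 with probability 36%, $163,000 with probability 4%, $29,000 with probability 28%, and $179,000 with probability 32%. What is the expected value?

EV = 0.36 × 109000 + 0.04 × 163000 + 0.28 × 29000 + 0.32 × 179000 = 39240 + 6520 + 8120 + 57280 = 111160

$111,160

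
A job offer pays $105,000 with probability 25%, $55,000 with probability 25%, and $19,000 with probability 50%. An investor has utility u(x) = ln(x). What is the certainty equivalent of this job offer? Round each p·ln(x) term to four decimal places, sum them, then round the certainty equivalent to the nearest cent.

$37,998.43

E[u] = 0.25·ln(105000) + 0.25·ln(55000) + 0.5·ln(19000) = 2.8904 + 2.7288 + 4.9261 = 10.5453
CE = e^10.5453 ≈ 37998.43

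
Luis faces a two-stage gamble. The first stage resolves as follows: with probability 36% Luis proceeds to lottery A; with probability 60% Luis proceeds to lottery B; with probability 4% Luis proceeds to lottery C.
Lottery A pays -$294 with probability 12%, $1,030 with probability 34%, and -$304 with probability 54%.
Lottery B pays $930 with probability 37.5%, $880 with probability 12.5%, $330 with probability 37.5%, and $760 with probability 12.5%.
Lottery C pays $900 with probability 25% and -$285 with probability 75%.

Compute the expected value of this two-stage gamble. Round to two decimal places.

EV(A) = 0.12 × (-294) + 0.34 × 1030 + 0.54 × (-304) = -35.28 + 350.2 − 164.16 = 150.76
EV(B) = 0.375 × 930 + 0.125 × 880 + 0.375 × 330 + 0.125 × 760 = 348.75 + 110 + 123.75 + 95 = 677.5
EV(C) = 0.25 × 900 + 0.75 × (-285) = 225 − 213.75 = 11.25
Overall = 0.36 × 150.76 + 0.6 × 677.5 + 0.04 × 11.25 = 54.2736 + 406.5 + 0.45 = 461.2236

$461.22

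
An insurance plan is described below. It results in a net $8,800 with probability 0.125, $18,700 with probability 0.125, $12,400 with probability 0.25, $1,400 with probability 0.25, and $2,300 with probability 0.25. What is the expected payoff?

$7,462.50

EV = 0.125 × 8800 + 0.125 × 18700 + 0.25 × 12400 + 0.25 × 1400 + 0.25 × 2300 = 1100 + 2337.5 + 3100 + 350 + 575 = 7462.5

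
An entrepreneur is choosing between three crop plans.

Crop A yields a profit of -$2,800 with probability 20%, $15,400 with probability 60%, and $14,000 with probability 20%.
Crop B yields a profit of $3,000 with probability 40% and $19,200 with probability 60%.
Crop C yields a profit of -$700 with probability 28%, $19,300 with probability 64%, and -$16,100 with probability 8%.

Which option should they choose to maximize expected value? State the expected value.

Crop B ($12,720)

Crop A = 0.2 × (-2800) + 0.6 × 15400 + 0.2 × 14000 = -560 + 9240 + 2800 = 11480
Crop B = 0.4 × 3000 + 0.6 × 19200 = 1200 + 11520 = 12720
Crop C = 0.28 × (-700) + 0.64 × 19300 + 0.08 × (-16100) = -196 + 12352 − 1288 = 10868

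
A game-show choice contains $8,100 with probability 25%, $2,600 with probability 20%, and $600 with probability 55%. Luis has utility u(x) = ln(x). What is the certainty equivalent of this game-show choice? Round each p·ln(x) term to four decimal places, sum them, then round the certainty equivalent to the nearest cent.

$1,542.10

E[u] = 0.25·ln(8100) + 0.2·ln(2600) + 0.55·ln(600) = 2.2499 + 1.5727 + 3.5183 = 7.3409
CE = e^7.3409 ≈ 1542.10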